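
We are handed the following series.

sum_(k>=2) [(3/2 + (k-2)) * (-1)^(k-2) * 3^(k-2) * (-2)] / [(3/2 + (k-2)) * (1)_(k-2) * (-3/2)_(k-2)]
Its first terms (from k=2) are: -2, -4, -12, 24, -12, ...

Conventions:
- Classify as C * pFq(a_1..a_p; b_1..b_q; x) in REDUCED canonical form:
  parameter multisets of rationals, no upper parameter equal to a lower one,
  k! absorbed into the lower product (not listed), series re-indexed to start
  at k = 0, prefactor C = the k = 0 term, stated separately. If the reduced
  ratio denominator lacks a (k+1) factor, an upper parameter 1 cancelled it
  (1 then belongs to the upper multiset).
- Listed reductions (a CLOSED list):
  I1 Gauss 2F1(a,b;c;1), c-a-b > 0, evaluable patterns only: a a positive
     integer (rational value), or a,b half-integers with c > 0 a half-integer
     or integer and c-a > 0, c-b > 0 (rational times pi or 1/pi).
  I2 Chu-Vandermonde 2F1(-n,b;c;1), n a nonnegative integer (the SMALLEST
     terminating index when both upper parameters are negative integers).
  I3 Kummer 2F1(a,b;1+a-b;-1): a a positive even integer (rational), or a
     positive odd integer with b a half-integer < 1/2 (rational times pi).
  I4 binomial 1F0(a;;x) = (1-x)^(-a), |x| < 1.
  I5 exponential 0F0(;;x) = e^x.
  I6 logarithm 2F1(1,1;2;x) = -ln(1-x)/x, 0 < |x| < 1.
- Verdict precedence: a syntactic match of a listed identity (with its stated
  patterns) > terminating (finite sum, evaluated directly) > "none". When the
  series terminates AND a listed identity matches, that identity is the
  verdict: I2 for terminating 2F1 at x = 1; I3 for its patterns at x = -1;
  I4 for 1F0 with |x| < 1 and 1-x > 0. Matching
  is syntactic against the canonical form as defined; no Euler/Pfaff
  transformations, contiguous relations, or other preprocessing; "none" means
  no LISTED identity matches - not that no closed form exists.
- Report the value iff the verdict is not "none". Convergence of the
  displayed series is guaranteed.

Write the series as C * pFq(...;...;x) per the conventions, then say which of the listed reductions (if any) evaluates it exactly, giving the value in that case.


This is -2 * 0F1(-; -3/2; -3) in reduced canonical form. Verdict: none. No listed pattern accepts 0F1(-; -3/2; -3).

Key observation: t_0 being -2, (1)_k (C = -2, x = -3) is k! itself.
Ratio: r(k) = (-3) * 1 / [(k-3/2) (k+1)] ; factor over Q: parameters, x = (-3), and C = -2.


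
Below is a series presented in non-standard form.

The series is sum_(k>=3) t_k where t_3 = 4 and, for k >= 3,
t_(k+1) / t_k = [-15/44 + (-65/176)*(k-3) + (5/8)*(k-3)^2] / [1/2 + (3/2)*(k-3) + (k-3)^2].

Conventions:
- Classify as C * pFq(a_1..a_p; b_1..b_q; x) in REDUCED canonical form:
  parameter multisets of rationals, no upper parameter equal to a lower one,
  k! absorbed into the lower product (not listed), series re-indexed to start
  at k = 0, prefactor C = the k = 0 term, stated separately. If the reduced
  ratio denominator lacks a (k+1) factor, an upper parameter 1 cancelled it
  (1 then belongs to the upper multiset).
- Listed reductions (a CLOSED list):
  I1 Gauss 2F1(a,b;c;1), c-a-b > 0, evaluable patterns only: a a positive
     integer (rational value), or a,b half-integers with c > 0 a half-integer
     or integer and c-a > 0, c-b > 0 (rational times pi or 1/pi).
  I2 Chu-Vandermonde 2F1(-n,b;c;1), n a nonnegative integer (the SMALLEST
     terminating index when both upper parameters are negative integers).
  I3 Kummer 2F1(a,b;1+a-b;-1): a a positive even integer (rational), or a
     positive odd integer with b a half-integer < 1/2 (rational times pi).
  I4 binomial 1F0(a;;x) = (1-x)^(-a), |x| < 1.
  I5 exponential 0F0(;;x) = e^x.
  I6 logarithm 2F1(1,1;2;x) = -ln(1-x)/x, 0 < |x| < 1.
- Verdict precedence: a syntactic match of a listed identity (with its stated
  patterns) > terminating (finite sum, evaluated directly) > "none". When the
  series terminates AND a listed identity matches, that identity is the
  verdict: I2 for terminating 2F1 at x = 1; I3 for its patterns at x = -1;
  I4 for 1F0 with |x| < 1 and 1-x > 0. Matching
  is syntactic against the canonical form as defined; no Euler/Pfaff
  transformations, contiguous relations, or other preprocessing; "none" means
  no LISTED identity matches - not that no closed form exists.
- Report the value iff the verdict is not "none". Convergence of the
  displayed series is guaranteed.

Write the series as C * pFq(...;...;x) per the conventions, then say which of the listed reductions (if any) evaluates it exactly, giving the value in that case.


With C = 4: the canonical form is 1F0(-12/11; -; 5/8). Verdict: binomial (I4) applies (the 1F0 binomial series: exponent 12/11, x = 5/8). Its exact value is 4 * (3/8)^(12/11).

The tell: from the first term 4: the expanded ratio factors over Q; C = 4, x = 5/8, roots give parameters.
Term ratio: r(k) = (5/8) * (k-12/11) / [(k+1)] ; factor over Q: parameters, x = (5/8), and C = 4.


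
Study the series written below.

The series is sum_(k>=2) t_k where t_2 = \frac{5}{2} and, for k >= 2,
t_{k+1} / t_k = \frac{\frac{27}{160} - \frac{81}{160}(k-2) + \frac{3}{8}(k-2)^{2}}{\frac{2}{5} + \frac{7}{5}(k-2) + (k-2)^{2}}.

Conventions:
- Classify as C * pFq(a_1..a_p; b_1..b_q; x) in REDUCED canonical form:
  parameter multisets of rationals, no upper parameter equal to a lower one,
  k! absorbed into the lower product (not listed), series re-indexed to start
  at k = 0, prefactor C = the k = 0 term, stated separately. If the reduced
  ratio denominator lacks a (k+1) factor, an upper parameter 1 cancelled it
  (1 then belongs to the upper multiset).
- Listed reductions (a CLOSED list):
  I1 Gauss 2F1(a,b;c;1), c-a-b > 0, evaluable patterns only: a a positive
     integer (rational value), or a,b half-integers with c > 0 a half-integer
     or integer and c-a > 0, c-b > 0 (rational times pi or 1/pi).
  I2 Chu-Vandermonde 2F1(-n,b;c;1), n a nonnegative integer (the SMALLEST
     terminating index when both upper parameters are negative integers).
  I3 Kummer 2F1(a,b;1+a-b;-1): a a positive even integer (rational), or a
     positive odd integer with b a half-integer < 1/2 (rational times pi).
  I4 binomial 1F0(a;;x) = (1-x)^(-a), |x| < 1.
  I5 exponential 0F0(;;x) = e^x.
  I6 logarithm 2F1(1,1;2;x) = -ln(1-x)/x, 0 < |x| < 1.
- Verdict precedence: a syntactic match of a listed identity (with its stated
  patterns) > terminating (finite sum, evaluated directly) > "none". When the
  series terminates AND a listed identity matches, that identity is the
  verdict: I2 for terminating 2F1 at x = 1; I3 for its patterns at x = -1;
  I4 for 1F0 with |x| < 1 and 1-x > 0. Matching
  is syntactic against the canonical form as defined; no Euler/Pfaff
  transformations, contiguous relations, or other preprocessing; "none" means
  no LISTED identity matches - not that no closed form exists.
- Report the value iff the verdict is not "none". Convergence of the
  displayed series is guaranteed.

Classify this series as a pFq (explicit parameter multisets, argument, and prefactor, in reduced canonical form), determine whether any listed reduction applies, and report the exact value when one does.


With C = \frac{5}{2}: the canonical form is 2F1(-\frac{3}{4}, -\frac{3}{5}; \frac{2}{5}; \frac{3}{8}). Verdict: none here - no I1-I6 shape fits x = \frac{3}{8} with lower {\frac{2}{5}}.

First insight: x = \frac{3}{8} and factor the ratio over Q (prefactor 5/2): negated roots = parameters.
Ratio: r(k) = \frac{3}{8} * (k-\frac{3}{4}) (k-\frac{3}{5}) / [(k+\frac{2}{5}) (k+1)] - poly over poly, x = \frac{3}{8} from leading terms; C = \frac{5}{2} at k = 0.


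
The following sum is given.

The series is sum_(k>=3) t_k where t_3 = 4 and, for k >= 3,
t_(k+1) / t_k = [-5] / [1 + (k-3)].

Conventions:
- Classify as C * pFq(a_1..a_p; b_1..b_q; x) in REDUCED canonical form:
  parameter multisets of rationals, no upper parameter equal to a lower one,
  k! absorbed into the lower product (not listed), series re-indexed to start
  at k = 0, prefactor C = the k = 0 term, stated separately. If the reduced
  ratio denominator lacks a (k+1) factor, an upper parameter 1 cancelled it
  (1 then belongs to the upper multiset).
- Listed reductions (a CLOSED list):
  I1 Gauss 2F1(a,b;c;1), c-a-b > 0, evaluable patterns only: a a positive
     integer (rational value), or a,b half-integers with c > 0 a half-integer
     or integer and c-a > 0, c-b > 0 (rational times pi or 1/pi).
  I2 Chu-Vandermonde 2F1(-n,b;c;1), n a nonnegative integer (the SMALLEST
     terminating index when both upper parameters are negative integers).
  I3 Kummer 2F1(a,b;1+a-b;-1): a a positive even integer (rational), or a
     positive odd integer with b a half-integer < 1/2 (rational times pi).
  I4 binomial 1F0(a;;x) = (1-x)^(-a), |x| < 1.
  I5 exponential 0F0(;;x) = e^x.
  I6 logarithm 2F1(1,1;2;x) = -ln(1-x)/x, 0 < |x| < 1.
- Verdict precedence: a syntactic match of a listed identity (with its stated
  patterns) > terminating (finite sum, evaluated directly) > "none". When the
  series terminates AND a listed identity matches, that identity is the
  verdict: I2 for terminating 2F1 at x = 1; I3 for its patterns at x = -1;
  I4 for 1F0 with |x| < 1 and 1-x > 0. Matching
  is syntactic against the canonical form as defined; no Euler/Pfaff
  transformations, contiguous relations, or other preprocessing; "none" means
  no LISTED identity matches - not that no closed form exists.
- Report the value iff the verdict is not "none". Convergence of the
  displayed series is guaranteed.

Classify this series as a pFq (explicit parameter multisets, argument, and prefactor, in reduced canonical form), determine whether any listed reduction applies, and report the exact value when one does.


Reduced: x = -5, 0F0, upper = {-}, lower = {-}, C = 4. Verdict: the exponential series (I5) applies (the 0F0 exponential series at x = -5). Value: 4 * e^(-5).

Key step: t_0 being 4, roots of the ratio polynomials (C = 4) are the negated parameters.
Ratio: r(k) = (-5) * 1 / [(k+1)] - rational; roots negated = parameters, x = (-5), C = 4.


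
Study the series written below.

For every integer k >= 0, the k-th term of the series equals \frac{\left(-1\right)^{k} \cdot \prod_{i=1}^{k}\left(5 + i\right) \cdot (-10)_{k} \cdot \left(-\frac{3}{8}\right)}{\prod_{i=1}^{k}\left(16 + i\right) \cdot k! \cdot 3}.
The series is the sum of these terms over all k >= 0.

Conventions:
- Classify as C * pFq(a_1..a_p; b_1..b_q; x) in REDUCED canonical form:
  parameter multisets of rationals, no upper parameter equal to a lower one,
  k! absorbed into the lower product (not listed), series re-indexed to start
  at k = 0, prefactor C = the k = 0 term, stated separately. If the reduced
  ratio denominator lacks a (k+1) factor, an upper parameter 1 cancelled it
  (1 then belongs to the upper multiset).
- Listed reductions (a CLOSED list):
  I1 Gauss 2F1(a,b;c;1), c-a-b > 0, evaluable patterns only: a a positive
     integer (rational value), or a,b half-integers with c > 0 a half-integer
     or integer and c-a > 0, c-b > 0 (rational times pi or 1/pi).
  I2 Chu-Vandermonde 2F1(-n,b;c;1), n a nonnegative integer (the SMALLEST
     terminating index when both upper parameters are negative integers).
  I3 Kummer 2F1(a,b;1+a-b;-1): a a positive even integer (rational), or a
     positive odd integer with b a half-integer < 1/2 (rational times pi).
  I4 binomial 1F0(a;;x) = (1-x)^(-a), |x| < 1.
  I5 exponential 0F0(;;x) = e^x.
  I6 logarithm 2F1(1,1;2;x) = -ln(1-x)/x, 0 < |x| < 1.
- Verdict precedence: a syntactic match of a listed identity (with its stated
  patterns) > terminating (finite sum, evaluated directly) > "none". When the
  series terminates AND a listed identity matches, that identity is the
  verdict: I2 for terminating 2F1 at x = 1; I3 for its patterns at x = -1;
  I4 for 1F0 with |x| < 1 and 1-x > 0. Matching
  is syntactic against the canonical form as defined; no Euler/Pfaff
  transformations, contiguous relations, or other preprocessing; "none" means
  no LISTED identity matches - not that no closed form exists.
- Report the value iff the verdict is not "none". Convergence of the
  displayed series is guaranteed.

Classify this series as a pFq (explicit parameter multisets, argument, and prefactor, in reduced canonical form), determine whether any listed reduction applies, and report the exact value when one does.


With C = -\frac{1}{8}: the canonical form is 2F1(-10, 6; 17; -1). Verdict: the Kummer evaluation I3 applies (x = -1; c = 17 equals 1+a-b for upper {-10, 6}: listed pattern). Sum: -\frac{7}{2}.

Structural cue: t_0 = -\frac{1}{8} here, and the constant factors (prefactor -1/8) combine into one prefactor.
Term ratio: r(k) = -1 * (k-10) (k+6) / [(k+17) (k+1)] - poly over poly, x = -1 from leading terms; C = -\frac{1}{8} at k = 0.


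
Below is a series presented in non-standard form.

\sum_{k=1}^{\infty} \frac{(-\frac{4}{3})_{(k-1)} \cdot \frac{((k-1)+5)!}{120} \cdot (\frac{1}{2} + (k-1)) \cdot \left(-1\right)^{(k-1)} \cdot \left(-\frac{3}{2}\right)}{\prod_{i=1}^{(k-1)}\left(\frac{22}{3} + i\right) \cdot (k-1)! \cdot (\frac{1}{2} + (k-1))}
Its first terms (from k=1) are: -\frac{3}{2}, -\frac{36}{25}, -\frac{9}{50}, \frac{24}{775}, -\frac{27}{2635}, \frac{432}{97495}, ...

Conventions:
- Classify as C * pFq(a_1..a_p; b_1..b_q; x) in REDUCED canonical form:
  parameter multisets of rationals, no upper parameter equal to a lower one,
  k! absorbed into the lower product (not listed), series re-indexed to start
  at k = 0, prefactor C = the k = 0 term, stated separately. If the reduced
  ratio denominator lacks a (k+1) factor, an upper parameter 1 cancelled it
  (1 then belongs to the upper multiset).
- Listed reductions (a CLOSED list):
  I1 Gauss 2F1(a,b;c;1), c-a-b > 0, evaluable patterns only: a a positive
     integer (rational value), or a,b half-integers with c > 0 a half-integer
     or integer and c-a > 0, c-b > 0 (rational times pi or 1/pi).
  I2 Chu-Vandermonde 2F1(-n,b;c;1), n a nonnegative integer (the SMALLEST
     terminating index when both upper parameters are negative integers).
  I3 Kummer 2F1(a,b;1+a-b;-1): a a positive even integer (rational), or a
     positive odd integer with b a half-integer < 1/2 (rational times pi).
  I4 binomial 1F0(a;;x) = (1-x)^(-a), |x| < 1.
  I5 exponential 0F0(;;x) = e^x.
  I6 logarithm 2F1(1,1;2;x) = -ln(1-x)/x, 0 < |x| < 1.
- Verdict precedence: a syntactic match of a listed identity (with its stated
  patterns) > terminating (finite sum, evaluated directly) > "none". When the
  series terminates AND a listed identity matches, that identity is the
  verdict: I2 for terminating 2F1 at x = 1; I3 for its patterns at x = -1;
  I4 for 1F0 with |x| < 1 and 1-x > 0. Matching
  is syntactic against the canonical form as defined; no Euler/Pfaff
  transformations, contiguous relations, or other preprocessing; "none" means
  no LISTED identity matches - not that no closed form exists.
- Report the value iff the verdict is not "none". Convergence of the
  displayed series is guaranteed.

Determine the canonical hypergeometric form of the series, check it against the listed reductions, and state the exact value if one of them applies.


Prefactor -\frac{3}{2}, argument -1: 2F1 with upper {-\frac{4}{3}, 6} over lower {\frac{25}{3}}. Verdict at x = -1: Kummer (I3) matches (x = -1; c = \frac{25}{3} equals 1+a-b for upper {-\frac{4}{3}, 6}: listed pattern). Its exact value is -\frac{418}{135}.

Key observation: from the first term -\frac{3}{2}: striking the common factor k + 1/2 reduces the term (C = -3/2).
Step ratio: r(k) = -1 * (k-\frac{4}{3}) (k+6) / [(k+\frac{25}{3}) (k+1)] ; factor over Q: parameters, x = -1, and C = -\frac{3}{2}.


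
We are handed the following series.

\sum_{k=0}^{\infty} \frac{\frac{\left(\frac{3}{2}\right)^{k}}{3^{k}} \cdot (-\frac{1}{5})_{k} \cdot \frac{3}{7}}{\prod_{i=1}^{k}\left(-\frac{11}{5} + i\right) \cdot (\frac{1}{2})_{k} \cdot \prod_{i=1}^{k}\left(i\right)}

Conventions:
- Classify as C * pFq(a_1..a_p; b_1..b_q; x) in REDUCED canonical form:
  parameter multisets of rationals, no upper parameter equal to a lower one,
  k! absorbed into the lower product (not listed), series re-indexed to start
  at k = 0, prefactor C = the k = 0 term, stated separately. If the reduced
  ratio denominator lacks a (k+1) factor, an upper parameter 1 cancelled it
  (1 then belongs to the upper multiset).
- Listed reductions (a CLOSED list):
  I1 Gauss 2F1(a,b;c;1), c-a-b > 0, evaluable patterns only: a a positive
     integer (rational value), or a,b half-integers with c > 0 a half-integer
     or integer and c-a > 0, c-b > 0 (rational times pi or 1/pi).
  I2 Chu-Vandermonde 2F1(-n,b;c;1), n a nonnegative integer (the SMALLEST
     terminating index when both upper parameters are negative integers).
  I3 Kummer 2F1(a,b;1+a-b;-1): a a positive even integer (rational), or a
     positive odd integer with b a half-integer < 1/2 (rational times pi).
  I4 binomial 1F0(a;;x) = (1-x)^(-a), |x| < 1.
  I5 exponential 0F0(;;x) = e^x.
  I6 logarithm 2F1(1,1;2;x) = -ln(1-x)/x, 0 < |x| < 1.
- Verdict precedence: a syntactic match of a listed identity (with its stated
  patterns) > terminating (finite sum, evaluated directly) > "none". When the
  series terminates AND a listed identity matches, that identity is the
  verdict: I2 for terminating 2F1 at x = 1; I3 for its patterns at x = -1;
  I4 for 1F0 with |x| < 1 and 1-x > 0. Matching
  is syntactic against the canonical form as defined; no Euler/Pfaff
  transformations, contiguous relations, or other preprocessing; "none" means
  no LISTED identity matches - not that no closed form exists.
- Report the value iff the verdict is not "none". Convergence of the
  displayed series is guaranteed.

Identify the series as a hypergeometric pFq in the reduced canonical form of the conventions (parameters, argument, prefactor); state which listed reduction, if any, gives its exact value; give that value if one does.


Prefactor \frac{3}{7}, argument \frac{1}{2}: 1F2 with upper {-\frac{1}{5}} over lower {-\frac{6}{5}, \frac{1}{2}}. Verdict: no listed reduction: x = \frac{1}{2} and upper {-\frac{1}{5}} fail every I1-I6 pattern.

Structural cue: from the first term \frac{3}{7}: the two k-th powers (C = 3/7, x = 1/2) combine into one argument.
Term ratio: r(k) = \frac{1}{2} * (k-\frac{1}{5}) / [(k-\frac{6}{5}) (k+\frac{1}{2}) (k+1)] - rational; roots negated = parameters, x = \frac{1}{2}, C = \frac{3}{7}.


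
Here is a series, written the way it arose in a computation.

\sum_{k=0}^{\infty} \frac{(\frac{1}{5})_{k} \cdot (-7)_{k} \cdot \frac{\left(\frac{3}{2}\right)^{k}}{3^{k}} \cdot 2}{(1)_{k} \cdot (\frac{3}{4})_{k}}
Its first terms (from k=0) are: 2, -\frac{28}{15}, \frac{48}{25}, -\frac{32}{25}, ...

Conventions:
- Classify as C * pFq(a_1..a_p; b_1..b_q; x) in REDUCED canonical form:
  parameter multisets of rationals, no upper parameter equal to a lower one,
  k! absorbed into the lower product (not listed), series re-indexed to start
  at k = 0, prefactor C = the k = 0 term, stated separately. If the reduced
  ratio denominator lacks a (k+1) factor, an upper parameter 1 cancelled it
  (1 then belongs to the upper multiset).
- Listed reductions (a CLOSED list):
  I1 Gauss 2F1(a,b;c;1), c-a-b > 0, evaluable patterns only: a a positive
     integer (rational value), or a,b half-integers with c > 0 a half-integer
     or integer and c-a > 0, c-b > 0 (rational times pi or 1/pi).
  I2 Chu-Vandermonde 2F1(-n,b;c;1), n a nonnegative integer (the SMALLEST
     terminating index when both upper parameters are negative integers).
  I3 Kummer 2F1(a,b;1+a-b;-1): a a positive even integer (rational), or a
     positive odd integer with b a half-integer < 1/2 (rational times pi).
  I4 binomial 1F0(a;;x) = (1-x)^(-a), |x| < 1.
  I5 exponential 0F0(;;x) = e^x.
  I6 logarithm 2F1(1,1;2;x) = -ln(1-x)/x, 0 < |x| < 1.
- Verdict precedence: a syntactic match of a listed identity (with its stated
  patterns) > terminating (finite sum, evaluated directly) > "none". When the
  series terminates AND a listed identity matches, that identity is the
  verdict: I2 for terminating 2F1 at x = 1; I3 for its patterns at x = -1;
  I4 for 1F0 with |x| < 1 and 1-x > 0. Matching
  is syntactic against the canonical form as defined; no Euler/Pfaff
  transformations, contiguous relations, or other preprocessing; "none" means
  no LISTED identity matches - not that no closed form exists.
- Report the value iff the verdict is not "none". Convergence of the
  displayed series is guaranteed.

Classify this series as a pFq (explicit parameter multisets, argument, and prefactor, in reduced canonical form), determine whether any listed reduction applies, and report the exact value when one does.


This is 2 * 2F1(-7, \frac{1}{5}; \frac{3}{4}; \frac{1}{2}) in reduced canonical form. Verdict: terminating at k = 7: the factor (-7)_k kills every later term; summing the 8 survivors is exact. Hence: \frac{5507738018}{4608984375}.

Key observation: from the first term 2: (1)_k (C = 2) is k! itself.
Consecutive-term ratio: r(k) = \frac{1}{2} * (k-7) (k+\frac{1}{5}) / [(k+\frac{3}{4}) (k+1)] - rational; roots negated = parameters, x = \frac{1}{2}, C = 2.


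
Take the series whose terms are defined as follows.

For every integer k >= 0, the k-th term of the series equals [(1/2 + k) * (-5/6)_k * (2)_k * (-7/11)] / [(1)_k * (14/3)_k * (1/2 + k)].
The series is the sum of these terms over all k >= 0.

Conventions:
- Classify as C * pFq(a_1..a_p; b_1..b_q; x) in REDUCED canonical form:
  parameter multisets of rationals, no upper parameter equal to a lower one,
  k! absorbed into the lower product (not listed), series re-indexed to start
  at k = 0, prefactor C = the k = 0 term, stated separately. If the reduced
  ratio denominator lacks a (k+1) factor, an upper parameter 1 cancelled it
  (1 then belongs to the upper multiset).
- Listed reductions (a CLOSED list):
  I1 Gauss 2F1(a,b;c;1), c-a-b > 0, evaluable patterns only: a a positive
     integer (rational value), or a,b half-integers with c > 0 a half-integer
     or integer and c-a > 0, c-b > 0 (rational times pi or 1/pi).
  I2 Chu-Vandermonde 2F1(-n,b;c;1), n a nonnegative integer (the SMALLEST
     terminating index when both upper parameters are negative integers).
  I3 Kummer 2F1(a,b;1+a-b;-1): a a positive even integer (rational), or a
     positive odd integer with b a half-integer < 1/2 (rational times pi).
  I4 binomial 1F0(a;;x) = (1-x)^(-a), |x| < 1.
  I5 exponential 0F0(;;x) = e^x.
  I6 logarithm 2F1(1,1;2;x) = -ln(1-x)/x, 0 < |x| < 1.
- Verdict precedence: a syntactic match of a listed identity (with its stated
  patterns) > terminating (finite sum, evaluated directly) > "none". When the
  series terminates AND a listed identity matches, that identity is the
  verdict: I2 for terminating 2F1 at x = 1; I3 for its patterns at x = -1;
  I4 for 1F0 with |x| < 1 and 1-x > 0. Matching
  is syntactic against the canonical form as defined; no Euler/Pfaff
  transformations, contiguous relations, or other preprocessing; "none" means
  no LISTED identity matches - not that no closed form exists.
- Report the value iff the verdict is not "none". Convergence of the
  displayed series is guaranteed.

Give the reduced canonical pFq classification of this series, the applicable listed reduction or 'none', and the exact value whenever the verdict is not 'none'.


Classification (C = -7/11): 2F1 with upper {-5/6, 2}, lower {14/3}, argument x = 1. Verdict: the Gauss summation I1 applies (x = 1: the Gamma ratio telescopes since c-a-b = 7/2 > 0 and a = 2 in Z>0). Value: -32/81.

Key step: t_0 = -7/11 here, and k + 1/2 divides numerator and denominator alike; prefactor -7/11 after cancelling.
Ratio: r(k) = 1 * (k-5/6) (k+2) / [(k+14/3) (k+1)] - rational in k, leading ratio 1; with t_0 = -7/11, classification follows.


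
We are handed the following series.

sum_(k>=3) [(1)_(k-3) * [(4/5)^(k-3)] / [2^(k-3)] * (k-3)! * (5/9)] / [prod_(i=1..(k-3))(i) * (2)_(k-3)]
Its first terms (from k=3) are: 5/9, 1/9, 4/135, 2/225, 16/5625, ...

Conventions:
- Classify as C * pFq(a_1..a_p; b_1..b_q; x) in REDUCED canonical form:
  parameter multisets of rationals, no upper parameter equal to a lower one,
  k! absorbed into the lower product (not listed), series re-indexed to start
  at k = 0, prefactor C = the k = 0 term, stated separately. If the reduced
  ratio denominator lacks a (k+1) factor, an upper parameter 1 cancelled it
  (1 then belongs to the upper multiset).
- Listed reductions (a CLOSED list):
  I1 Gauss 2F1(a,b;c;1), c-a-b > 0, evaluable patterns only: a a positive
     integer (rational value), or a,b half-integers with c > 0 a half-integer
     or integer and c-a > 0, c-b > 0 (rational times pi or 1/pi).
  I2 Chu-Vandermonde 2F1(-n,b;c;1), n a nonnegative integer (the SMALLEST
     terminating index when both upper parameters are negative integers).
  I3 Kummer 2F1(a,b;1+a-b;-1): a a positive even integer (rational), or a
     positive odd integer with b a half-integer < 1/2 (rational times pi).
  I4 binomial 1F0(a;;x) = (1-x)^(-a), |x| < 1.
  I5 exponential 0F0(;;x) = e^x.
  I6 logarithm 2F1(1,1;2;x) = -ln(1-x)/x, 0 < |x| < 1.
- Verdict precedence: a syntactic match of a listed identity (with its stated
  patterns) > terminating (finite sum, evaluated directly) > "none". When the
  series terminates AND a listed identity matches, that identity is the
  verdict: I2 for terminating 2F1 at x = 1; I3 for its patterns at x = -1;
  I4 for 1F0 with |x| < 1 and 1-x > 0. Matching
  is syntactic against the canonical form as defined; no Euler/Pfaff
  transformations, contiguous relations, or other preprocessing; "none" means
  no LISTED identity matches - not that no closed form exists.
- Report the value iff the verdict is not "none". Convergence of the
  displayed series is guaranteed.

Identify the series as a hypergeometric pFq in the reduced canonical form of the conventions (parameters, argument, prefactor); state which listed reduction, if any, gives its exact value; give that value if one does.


The series (x = 2/5) is 2F1: upper {1, 1}, lower {2}, prefactor 5/9. Verdict (x = 2/5): the I6 logarithm reduction applies (the logarithm: parameters (1,1;2), x = 2/5). Sum: (-25/18) * ln(3/5).

First insight: with t_0 = 5/9, the product of the first k integers (C = 5/9, x = 2/5) is k!.
Adjacent-term ratio: r(k) = (2/5) * (k+1) (k+1) / [(k+2) (k+1)] ; factor over Q: parameters, x = (2/5), and C = 5/9.


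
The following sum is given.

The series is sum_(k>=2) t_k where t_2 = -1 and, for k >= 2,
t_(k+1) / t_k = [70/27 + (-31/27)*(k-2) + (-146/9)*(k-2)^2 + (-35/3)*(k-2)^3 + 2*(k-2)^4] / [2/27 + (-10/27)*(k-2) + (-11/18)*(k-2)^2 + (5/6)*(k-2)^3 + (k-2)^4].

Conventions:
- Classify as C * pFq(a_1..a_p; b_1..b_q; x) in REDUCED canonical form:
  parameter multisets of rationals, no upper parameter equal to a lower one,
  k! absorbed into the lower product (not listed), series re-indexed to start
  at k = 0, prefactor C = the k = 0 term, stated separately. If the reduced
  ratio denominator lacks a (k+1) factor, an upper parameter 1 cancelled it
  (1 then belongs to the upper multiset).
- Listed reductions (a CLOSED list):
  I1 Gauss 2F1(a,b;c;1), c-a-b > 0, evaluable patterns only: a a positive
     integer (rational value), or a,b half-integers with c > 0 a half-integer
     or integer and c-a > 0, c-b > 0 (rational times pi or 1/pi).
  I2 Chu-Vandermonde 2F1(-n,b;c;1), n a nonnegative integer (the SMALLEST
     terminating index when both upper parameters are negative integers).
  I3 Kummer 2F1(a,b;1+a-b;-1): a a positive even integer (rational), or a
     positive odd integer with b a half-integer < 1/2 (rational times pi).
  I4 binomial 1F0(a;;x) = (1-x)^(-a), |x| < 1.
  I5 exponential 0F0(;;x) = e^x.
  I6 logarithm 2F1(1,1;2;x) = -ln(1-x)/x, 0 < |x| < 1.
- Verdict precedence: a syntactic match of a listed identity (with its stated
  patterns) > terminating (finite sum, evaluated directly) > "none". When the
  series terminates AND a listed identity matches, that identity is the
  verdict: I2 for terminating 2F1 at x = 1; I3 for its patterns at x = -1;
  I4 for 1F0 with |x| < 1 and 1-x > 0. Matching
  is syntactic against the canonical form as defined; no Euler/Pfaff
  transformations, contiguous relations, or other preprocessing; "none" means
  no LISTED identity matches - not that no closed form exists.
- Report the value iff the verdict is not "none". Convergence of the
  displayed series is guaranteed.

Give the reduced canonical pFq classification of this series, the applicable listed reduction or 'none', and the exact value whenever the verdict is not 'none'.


The series (x = 2) is 3F2: upper {-7, -1/3, 5/6}, lower {-2/3, -1/6}, prefactor -1. Verdict: terminating. (-7)_k vanishes past k = 7, leaving a 8-term sum, computed directly. Exact value: -2430/13.

Structural cue: x = 2 and the ratio is unreduced: k + 2/3 divides both sides (C = -1).
Consecutive-term ratio: r(k) = 2 * (k-7) (k-1/3) (k+5/6) / [(k-2/3) (k-1/6) (k+1)] - rational in k. x = 2; t_0 = -1; negate the roots.


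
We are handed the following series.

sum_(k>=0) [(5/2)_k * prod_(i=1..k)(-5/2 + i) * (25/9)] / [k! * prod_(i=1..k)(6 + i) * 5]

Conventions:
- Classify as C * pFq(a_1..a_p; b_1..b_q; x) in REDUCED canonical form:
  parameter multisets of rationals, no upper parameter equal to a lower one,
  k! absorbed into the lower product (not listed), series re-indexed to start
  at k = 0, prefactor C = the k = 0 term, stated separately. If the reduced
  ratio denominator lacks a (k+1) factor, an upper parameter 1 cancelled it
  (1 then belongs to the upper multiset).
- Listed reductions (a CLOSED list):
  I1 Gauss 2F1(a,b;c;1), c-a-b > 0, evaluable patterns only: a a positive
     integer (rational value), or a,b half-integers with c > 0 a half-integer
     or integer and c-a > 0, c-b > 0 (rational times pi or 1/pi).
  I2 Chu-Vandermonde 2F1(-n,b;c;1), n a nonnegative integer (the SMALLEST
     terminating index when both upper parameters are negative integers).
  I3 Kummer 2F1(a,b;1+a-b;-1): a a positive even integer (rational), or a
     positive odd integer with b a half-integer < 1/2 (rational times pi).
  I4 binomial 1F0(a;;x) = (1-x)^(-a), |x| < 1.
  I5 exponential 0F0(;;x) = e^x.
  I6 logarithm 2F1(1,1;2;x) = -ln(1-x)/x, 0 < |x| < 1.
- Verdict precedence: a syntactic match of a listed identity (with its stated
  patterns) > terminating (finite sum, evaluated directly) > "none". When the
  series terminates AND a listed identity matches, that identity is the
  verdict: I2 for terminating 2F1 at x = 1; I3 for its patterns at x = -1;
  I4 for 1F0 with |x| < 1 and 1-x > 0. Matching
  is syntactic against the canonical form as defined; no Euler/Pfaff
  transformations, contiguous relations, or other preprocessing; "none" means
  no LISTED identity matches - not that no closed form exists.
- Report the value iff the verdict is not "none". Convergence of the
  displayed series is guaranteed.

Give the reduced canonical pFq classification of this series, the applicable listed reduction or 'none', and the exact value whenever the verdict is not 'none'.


At argument 1: a 2F1 with upper {-3/2, 5/2}, lower {7}, scaled by C = 5/9. Verdict (x = 1): Gauss (I1, half-integer pattern) applies (x = 1; upper {-3/2, 5/2} half-integers, c = 7 in the evaluable pattern). Value: (524288/567567) / pi.

Key step: with t_0 = 5/9, the lower running product (C = 5/9, x = 1) is a rising factorial.
Consecutive-term ratio: r(k) = 1 * (k-3/2) (k+5/2) / [(k+7) (k+1)] - poly over poly, x = 1 from leading terms; C = 5/9 at k = 0.


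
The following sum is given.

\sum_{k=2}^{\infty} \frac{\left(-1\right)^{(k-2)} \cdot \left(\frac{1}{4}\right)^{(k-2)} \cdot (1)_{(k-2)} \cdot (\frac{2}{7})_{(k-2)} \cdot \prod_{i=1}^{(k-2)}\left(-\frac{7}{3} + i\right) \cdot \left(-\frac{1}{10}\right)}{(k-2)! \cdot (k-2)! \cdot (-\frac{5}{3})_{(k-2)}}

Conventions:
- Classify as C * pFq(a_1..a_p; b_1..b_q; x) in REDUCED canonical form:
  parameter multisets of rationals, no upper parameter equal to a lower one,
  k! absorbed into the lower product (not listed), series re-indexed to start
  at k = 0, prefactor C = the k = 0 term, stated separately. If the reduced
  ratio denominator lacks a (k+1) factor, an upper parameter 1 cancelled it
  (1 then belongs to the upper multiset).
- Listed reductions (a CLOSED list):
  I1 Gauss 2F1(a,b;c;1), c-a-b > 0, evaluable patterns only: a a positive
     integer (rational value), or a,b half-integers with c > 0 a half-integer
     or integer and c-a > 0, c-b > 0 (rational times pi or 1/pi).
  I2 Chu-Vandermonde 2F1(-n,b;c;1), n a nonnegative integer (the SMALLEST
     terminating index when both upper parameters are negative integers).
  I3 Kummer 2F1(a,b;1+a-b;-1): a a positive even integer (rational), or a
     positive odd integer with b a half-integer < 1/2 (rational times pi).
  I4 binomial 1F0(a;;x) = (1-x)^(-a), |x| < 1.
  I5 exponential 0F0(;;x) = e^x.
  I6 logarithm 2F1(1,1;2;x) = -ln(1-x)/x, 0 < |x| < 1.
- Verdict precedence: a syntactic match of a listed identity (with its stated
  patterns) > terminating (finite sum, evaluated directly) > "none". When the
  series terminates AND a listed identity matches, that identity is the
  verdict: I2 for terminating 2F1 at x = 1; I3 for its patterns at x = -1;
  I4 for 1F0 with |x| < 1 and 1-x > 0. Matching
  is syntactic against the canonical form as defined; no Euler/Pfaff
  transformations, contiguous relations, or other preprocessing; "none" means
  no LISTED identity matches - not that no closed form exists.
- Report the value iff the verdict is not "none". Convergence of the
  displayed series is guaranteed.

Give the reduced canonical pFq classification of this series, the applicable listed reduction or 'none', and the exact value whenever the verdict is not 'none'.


At argument -\frac{1}{4}: a 2F1 with upper {-\frac{4}{3}, \frac{2}{7}}, lower {-\frac{5}{3}}, scaled by C = -\frac{1}{10}. Verdict: none. Every listed pattern misses the 2F1 form at -\frac{1}{4}, upper {-\frac{4}{3}, \frac{2}{7}}.

The tell: x = -\frac{1}{4} and the running product (prefactor -1/10) telescopes to a rising factorial.
Step ratio: r(k) = -\frac{1}{4} * (k-\frac{4}{3}) (k+\frac{2}{7}) / [(k-\frac{5}{3}) (k+1)] - rational; roots negated = parameters, x = -\frac{1}{4}, C = -\frac{1}{10}.


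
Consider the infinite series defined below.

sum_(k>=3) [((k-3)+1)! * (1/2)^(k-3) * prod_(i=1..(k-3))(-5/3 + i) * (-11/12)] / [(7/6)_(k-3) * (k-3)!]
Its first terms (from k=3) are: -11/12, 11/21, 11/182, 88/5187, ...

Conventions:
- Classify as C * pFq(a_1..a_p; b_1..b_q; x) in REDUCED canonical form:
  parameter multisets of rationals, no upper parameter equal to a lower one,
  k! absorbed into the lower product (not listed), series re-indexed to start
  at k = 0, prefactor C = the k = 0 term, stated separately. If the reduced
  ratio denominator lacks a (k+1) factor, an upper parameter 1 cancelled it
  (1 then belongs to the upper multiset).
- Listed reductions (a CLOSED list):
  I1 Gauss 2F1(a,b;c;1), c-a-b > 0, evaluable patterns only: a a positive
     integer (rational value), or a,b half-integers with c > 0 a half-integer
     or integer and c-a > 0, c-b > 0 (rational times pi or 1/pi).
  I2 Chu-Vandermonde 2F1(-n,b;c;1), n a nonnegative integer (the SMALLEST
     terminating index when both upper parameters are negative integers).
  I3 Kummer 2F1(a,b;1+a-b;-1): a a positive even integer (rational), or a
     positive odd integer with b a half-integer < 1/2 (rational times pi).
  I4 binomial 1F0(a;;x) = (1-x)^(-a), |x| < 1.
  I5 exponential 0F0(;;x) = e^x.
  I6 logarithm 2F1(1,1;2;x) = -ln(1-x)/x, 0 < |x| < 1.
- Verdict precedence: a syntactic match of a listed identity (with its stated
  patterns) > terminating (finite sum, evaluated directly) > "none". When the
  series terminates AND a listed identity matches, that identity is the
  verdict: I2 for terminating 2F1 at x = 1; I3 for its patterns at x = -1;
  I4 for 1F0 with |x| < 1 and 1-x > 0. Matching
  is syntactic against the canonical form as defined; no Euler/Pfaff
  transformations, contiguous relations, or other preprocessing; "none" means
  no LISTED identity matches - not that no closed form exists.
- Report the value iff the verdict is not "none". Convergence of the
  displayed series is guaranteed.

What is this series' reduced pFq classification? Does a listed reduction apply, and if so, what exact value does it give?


The tell: x = (1/2) and the factorial ratio (C = -11/12) (k+a-1)!/(a-1)! is a rising factorial (a)_k.
Adjacent-term ratio: r(k) = (1/2) * (k-2/3) (k+2) / [(k+7/6) (k+1)] ; factor over Q: parameters, x = (1/2), and C = -11/12.

With C = -11/12: the canonical form is 2F1(-2/3, 2; 7/6; 1/2). Verdict: none. A 2F1 with upper {-2/3, 2} fits none of I1-I6 at x = 1/2; the sum runs forever.


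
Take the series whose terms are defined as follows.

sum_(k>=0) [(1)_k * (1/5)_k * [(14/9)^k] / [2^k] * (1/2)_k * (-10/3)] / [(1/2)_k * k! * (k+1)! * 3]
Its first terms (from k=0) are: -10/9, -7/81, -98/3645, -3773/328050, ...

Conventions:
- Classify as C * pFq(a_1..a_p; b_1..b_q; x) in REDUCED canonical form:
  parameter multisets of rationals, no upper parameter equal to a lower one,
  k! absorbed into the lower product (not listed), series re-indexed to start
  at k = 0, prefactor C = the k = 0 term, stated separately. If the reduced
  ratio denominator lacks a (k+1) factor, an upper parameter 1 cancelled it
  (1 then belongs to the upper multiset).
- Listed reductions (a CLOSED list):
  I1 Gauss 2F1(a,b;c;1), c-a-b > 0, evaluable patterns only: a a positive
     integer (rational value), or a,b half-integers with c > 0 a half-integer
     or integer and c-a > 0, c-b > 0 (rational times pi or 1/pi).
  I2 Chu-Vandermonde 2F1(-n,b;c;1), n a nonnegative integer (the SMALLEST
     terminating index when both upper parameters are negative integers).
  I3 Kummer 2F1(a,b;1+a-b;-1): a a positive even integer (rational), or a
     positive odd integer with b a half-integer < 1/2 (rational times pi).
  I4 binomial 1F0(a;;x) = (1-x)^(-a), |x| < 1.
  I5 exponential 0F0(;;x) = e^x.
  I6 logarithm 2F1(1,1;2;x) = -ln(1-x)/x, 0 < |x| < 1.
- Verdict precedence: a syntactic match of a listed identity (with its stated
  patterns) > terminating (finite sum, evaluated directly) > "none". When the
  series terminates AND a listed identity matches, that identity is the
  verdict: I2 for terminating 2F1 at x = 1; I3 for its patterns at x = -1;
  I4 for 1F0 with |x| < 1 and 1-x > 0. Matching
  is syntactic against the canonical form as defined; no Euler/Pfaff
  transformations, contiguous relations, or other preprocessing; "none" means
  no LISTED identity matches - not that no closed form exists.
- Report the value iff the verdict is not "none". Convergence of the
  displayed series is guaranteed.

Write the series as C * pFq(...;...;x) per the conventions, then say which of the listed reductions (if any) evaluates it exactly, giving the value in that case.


x = 7/9 here; the reduced form reads 2F1, upper {1/5, 1}, lower {2}, C = -10/9. Verdict: none (x = 7/9): each listed identity misses the multisets {1/5, 1} ; {2}.

Structural cue: x = (7/9) and the two k-th powers (prefactor -10/9) combine into one argument.
Ratio: r(k) = (7/9) * (k+1/5) (k+1) / [(k+2) (k+1)] - rational; roots negated = parameters, x = (7/9), C = -10/9.


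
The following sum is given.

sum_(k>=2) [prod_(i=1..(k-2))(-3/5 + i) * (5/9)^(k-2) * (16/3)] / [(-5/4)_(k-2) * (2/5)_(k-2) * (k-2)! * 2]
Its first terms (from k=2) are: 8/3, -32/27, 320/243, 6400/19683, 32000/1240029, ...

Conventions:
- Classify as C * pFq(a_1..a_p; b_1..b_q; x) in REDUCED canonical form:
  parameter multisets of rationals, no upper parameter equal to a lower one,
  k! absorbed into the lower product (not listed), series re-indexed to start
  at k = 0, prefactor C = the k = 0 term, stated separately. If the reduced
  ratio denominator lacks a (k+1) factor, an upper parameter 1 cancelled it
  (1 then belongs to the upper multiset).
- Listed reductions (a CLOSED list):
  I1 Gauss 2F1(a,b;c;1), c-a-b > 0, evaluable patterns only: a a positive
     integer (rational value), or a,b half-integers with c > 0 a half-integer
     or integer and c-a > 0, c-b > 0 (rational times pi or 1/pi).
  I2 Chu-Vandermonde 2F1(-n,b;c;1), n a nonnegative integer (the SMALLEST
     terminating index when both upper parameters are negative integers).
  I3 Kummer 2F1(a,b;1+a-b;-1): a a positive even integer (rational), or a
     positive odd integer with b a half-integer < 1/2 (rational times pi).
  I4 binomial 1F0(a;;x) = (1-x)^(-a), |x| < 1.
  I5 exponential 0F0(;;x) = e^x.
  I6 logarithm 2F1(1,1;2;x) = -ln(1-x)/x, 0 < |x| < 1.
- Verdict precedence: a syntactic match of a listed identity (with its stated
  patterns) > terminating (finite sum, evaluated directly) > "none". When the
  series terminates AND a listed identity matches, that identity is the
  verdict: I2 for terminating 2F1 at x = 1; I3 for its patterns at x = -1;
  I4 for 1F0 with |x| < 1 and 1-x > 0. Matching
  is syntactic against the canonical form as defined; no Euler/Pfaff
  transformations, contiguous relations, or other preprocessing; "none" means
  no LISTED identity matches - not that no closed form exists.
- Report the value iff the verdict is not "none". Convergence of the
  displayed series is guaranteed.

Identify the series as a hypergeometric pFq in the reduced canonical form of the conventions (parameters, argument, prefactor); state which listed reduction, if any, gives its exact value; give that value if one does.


Canonical form: C = 8/3 times 0F1 with upper {-}, lower {-5/4}, x = 5/9. Verdict: none (x = 5/9): each listed identity misses the multisets {-} ; {-5/4}.

The tell: from the first term 8/3: the parameter 2/5 appears in both the upper and lower lists and cancels.
Consecutive-term ratio: r(k) = (5/9) * 1 / [(k-5/4) (k+1)] - rational in k. x = (5/9); t_0 = 8/3; negate the roots.
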